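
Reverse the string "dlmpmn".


Input: dlmpmn
Reading characters right to left:
  Position 5: 'n'
  Position 4: 'm'
  Position 3: 'p'
  Position 2: 'm'
  Position 1: 'l'
  Position 0: 'd'
Reversed: nmpmld

nmpmld


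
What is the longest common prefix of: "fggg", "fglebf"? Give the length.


Words: fggg, fglebf
  Position 0: all 'f' => match
  Position 1: all 'g' => match
  Position 2: ('g', 'l') => mismatch, stop
LCP = "fg" (length 2)

2


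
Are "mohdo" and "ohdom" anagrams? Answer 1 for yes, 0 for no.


Strings: "mohdo", "ohdom"
Sorted first:  dhmoo
Sorted second: dhmoo
Sorted forms match => anagrams

1


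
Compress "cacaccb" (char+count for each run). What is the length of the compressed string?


Input: cacaccb
Runs:
  'c' x 1 => "c1"
  'a' x 1 => "a1"
  'c' x 1 => "c1"
  'a' x 1 => "a1"
  'c' x 2 => "c2"
  'b' x 1 => "b1"
Compressed: "c1a1c1a1c2b1"
Compressed length: 12

12


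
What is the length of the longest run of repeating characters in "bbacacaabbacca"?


Input: "bbacacaabbacca"
Scanning for longest run:
  Position 1 ('b'): continues run of 'b', length=2
  Position 2 ('a'): new char, reset run to 1
  Position 3 ('c'): new char, reset run to 1
  Position 4 ('a'): new char, reset run to 1
  Position 5 ('c'): new char, reset run to 1
  Position 6 ('a'): new char, reset run to 1
  Position 7 ('a'): continues run of 'a', length=2
  Position 8 ('b'): new char, reset run to 1
  Position 9 ('b'): continues run of 'b', length=2
  Position 10 ('a'): new char, reset run to 1
  Position 11 ('c'): new char, reset run to 1
  Position 12 ('c'): continues run of 'c', length=2
  Position 13 ('a'): new char, reset run to 1
Longest run: 'b' with length 2

2


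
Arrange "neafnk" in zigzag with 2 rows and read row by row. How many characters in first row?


Zigzag "neafnk" into 2 rows:
Placing characters:
  'n' => row 0
  'e' => row 1
  'a' => row 0
  'f' => row 1
  'n' => row 0
  'k' => row 1
Rows:
  Row 0: "nan"
  Row 1: "efk"
First row length: 3

3


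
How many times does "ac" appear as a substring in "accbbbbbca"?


Searching for "ac" in "accbbbbbca"
Scanning each position:
  Position 0: "ac" => MATCH
  Position 1: "cc" => no
  Position 2: "cb" => no
  Position 3: "bb" => no
  Position 4: "bb" => no
  Position 5: "bb" => no
  Position 6: "bb" => no
  Position 7: "bc" => no
  Position 8: "ca" => no
Total occurrences: 1

1


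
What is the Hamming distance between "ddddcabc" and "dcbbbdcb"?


Comparing "ddddcabc" and "dcbbbdcb" position by position:
  Position 0: 'd' vs 'd' => same
  Position 1: 'd' vs 'c' => differ
  Position 2: 'd' vs 'b' => differ
  Position 3: 'd' vs 'b' => differ
  Position 4: 'c' vs 'b' => differ
  Position 5: 'a' vs 'd' => differ
  Position 6: 'b' vs 'c' => differ
  Position 7: 'c' vs 'b' => differ
Total differences (Hamming distance): 7

7


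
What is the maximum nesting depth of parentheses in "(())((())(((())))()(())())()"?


Input: "(())((())(((())))()(())())()"
Tracking depth:
  Position 0 '(': depth becomes 1
  Position 1 '(': depth becomes 2
  Position 2 ')': depth becomes 1
  Position 3 ')': depth becomes 0
  Position 4 '(': depth becomes 1
  Position 5 '(': depth becomes 2
  Position 6 '(': depth becomes 3
  Position 7 ')': depth becomes 2
  Position 8 ')': depth becomes 1
  Position 9 '(': depth becomes 2
  Position 10 '(': depth becomes 3
  Position 11 '(': depth becomes 4
  Position 12 '(': depth becomes 5
  Position 13 ')': depth becomes 4
  Position 14 ')': depth becomes 3
  Position 15 ')': depth becomes 2
  Position 16 ')': depth becomes 1
  Position 17 '(': depth becomes 2
  Position 18 ')': depth becomes 1
  Position 19 '(': depth becomes 2
  Position 20 '(': depth becomes 3
  Position 21 ')': depth becomes 2
  Position 22 ')': depth becomes 1
  Position 23 '(': depth becomes 2
  Position 24 ')': depth becomes 1
  Position 25 ')': depth becomes 0
  Position 26 '(': depth becomes 1
  Position 27 ')': depth becomes 0
Maximum depth reached: 5

5


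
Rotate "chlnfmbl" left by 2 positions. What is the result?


Input: "chlnfmbl", rotate left by 2
First 2 characters: "ch"
Remaining characters: "lnfmbl"
Concatenate remaining + first: "lnfmbl" + "ch" = "lnfmblch"

lnfmblch


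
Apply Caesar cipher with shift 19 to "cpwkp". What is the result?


Caesar cipher: shift "cpwkp" by 19
  'c' (pos 2) + 19 = pos 21 = 'v'
  'p' (pos 15) + 19 = pos 8 = 'i'
  'w' (pos 22) + 19 = pos 15 = 'p'
  'k' (pos 10) + 19 = pos 3 = 'd'
  'p' (pos 15) + 19 = pos 8 = 'i'
Result: vipdi

vipdi


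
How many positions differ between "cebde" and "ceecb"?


Comparing "cebde" and "ceecb" position by position:
  Position 0: 'c' vs 'c' => same
  Position 1: 'e' vs 'e' => same
  Position 2: 'b' vs 'e' => DIFFER
  Position 3: 'd' vs 'c' => DIFFER
  Position 4: 'e' vs 'b' => DIFFER
Positions that differ: 3

3


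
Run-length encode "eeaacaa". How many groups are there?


Input: eeaacaa
Scanning for consecutive runs:
  Group 1: 'e' x 2 (positions 0-1)
  Group 2: 'a' x 2 (positions 2-3)
  Group 3: 'c' x 1 (positions 4-4)
  Group 4: 'a' x 2 (positions 5-6)
Total groups: 4

4


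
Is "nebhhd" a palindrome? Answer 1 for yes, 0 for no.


Input: nebhhd
Reversed: dhhben
  Compare pos 0 ('n') with pos 5 ('d'): MISMATCH
  Compare pos 1 ('e') with pos 4 ('h'): MISMATCH
  Compare pos 2 ('b') with pos 3 ('h'): MISMATCH
Result: not a palindrome

0


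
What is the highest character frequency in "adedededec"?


Input: adedededec
Character counts:
  'a': 1
  'c': 1
  'd': 4
  'e': 4
Maximum frequency: 4

4


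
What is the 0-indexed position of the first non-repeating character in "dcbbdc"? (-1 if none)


Input: dcbbdc
Character frequencies:
  'b': 2
  'c': 2
  'd': 2
Scanning left to right for freq == 1:
  Position 0 ('d'): freq=2, skip
  Position 1 ('c'): freq=2, skip
  Position 2 ('b'): freq=2, skip
  Position 3 ('b'): freq=2, skip
  Position 4 ('d'): freq=2, skip
  Position 5 ('c'): freq=2, skip
  No unique character found => answer = -1

-1


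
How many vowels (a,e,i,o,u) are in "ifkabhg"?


Input: ifkabhg
Checking each character:
  'i' at position 0: vowel (running total: 1)
  'f' at position 1: consonant
  'k' at position 2: consonant
  'a' at position 3: vowel (running total: 2)
  'b' at position 4: consonant
  'h' at position 5: consonant
  'g' at position 6: consonant
Total vowels: 2

2


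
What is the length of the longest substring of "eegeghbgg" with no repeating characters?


Input: "eegeghbgg"
Sliding window (track last position of each char):
  Position 0 ('e'): window [0,0] length 1 -- new best
  Position 1 ('e'): repeat (last at 0), move window start to 1
  Position 1 ('e'): window [1,1] length 1
  Position 2 ('g'): window [1,2] length 2 -- new best
  Position 3 ('e'): repeat (last at 1), move window start to 2
  Position 3 ('e'): window [2,3] length 2
  Position 4 ('g'): repeat (last at 2), move window start to 3
  Position 4 ('g'): window [3,4] length 2
  Position 5 ('h'): window [3,5] length 3 -- new best
  Position 6 ('b'): window [3,6] length 4 -- new best
  Position 7 ('g'): repeat (last at 4), move window start to 5
  Position 7 ('g'): window [5,7] length 3
  Position 8 ('g'): repeat (last at 7), move window start to 8
  Position 8 ('g'): window [8,8] length 1
Longest substring with no repeats: "eghb" with length 4

4


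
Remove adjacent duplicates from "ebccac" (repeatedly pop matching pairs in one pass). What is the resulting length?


Input: ebccac
Stack-based adjacent duplicate removal:
  Read 'e': push. Stack: e
  Read 'b': push. Stack: eb
  Read 'c': push. Stack: ebc
  Read 'c': matches stack top 'c' => pop. Stack: eb
  Read 'a': push. Stack: eba
  Read 'c': push. Stack: ebac
Final stack: "ebac" (length 4)

4


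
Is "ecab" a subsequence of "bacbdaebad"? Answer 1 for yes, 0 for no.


Check if "ecab" is a subsequence of "bacbdaebad"
Greedy scan:
  Position 0 ('b'): no match needed
  Position 1 ('a'): no match needed
  Position 2 ('c'): no match needed
  Position 3 ('b'): no match needed
  Position 4 ('d'): no match needed
  Position 5 ('a'): no match needed
  Position 6 ('e'): matches sub[0] = 'e'
  Position 7 ('b'): no match needed
  Position 8 ('a'): no match needed
  Position 9 ('d'): no match needed
Only matched 1/4 characters => not a subsequence

0


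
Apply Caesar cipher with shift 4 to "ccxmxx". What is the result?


Caesar cipher: shift "ccxmxx" by 4
  'c' (pos 2) + 4 = pos 6 = 'g'
  'c' (pos 2) + 4 = pos 6 = 'g'
  'x' (pos 23) + 4 = pos 1 = 'b'
  'm' (pos 12) + 4 = pos 16 = 'q'
  'x' (pos 23) + 4 = pos 1 = 'b'
  'x' (pos 23) + 4 = pos 1 = 'b'
Result: ggbqbb

ggbqbb


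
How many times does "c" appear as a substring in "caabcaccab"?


Searching for "c" in "caabcaccab"
Scanning each position:
  Position 0: "c" => MATCH
  Position 1: "a" => no
  Position 2: "a" => no
  Position 3: "b" => no
  Position 4: "c" => MATCH
  Position 5: "a" => no
  Position 6: "c" => MATCH
  Position 7: "c" => MATCH
  Position 8: "a" => no
  Position 9: "b" => no
Total occurrences: 4

4


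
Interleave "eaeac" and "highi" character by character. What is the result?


Interleaving "eaeac" and "highi":
  Position 0: 'e' from first, 'h' from second => "eh"
  Position 1: 'a' from first, 'i' from second => "ai"
  Position 2: 'e' from first, 'g' from second => "eg"
  Position 3: 'a' from first, 'h' from second => "ah"
  Position 4: 'c' from first, 'i' from second => "ci"
Result: ehaiegahci

ehaiegahci


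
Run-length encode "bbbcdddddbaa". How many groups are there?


Input: bbbcdddddbaa
Scanning for consecutive runs:
  Group 1: 'b' x 3 (positions 0-2)
  Group 2: 'c' x 1 (positions 3-3)
  Group 3: 'd' x 5 (positions 4-8)
  Group 4: 'b' x 1 (positions 9-9)
  Group 5: 'a' x 2 (positions 10-11)
Total groups: 5

5


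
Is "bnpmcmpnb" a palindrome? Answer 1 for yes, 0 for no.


Input: bnpmcmpnb
Reversed: bnpmcmpnb
  Compare pos 0 ('b') with pos 8 ('b'): match
  Compare pos 1 ('n') with pos 7 ('n'): match
  Compare pos 2 ('p') with pos 6 ('p'): match
  Compare pos 3 ('m') with pos 5 ('m'): match
Result: palindrome

1


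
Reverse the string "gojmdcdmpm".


Input: gojmdcdmpm
Reading characters right to left:
  Position 9: 'm'
  Position 8: 'p'
  Position 7: 'm'
  Position 6: 'd'
  Position 5: 'c'
  Position 4: 'd'
  Position 3: 'm'
  Position 2: 'j'
  Position 1: 'o'
  Position 0: 'g'
Reversed: mpmdcdmjog

mpmdcdmjog


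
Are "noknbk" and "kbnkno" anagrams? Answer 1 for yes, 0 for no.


Strings: "noknbk", "kbnkno"
Sorted first:  bkknno
Sorted second: bkknno
Sorted forms match => anagrams

1


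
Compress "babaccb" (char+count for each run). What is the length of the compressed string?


Input: babaccb
Runs:
  'b' x 1 => "b1"
  'a' x 1 => "a1"
  'b' x 1 => "b1"
  'a' x 1 => "a1"
  'c' x 2 => "c2"
  'b' x 1 => "b1"
Compressed: "b1a1b1a1c2b1"
Compressed length: 12

12


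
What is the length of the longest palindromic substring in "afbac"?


Input: "afbac"
Checking substrings for palindromes:
  No multi-char palindromic substrings found
Longest palindromic substring: "a" with length 1

1


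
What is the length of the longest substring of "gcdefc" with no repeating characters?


Input: "gcdefc"
Sliding window (track last position of each char):
  Position 0 ('g'): window [0,0] length 1 -- new best
  Position 1 ('c'): window [0,1] length 2 -- new best
  Position 2 ('d'): window [0,2] length 3 -- new best
  Position 3 ('e'): window [0,3] length 4 -- new best
  Position 4 ('f'): window [0,4] length 5 -- new best
  Position 5 ('c'): repeat (last at 1), move window start to 2
  Position 5 ('c'): window [2,5] length 4
Longest substring with no repeats: "gcdef" with length 5

5


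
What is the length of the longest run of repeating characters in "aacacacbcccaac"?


Input: "aacacacbcccaac"
Scanning for longest run:
  Position 1 ('a'): continues run of 'a', length=2
  Position 2 ('c'): new char, reset run to 1
  Position 3 ('a'): new char, reset run to 1
  Position 4 ('c'): new char, reset run to 1
  Position 5 ('a'): new char, reset run to 1
  Position 6 ('c'): new char, reset run to 1
  Position 7 ('b'): new char, reset run to 1
  Position 8 ('c'): new char, reset run to 1
  Position 9 ('c'): continues run of 'c', length=2
  Position 10 ('c'): continues run of 'c', length=3
  Position 11 ('a'): new char, reset run to 1
  Position 12 ('a'): continues run of 'a', length=2
  Position 13 ('c'): new char, reset run to 1
Longest run: 'c' with length 3

3


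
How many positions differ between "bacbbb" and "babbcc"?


Comparing "bacbbb" and "babbcc" position by position:
  Position 0: 'b' vs 'b' => same
  Position 1: 'a' vs 'a' => same
  Position 2: 'c' vs 'b' => DIFFER
  Position 3: 'b' vs 'b' => same
  Position 4: 'b' vs 'c' => DIFFER
  Position 5: 'b' vs 'c' => DIFFER
Positions that differ: 3

3


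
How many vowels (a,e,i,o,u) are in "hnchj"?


Input: hnchj
Checking each character:
  'h' at position 0: consonant
  'n' at position 1: consonant
  'c' at position 2: consonant
  'h' at position 3: consonant
  'j' at position 4: consonant
Total vowels: 0

0


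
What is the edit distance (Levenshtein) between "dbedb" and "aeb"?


Computing edit distance: "dbedb" -> "aeb"
DP table:
           a    e    b
      0    1    2    3
  d   1    1    2    3
  b   2    2    2    2
  e   3    3    2    3
  d   4    4    3    3
  b   5    5    4    3
Edit distance = dp[5][3] = 3

3


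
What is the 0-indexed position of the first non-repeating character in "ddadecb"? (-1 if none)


Input: ddadecb
Character frequencies:
  'a': 1
  'b': 1
  'c': 1
  'd': 3
  'e': 1
Scanning left to right for freq == 1:
  Position 0 ('d'): freq=3, skip
  Position 1 ('d'): freq=3, skip
  Position 2 ('a'): unique! => answer = 2

2


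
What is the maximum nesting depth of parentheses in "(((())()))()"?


Input: "(((())()))()"
Tracking depth:
  Position 0 '(': depth becomes 1
  Position 1 '(': depth becomes 2
  Position 2 '(': depth becomes 3
  Position 3 '(': depth becomes 4
  Position 4 ')': depth becomes 3
  Position 5 ')': depth becomes 2
  Position 6 '(': depth becomes 3
  Position 7 ')': depth becomes 2
  Position 8 ')': depth becomes 1
  Position 9 ')': depth becomes 0
  Position 10 '(': depth becomes 1
  Position 11 ')': depth becomes 0
Maximum depth reached: 4

4


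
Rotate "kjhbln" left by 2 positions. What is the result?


Input: "kjhbln", rotate left by 2
First 2 characters: "kj"
Remaining characters: "hbln"
Concatenate remaining + first: "hbln" + "kj" = "hblnkj"

hblnkj


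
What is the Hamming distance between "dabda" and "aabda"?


Comparing "dabda" and "aabda" position by position:
  Position 0: 'd' vs 'a' => differ
  Position 1: 'a' vs 'a' => same
  Position 2: 'b' vs 'b' => same
  Position 3: 'd' vs 'd' => same
  Position 4: 'a' vs 'a' => same
Total differences (Hamming distance): 1

1


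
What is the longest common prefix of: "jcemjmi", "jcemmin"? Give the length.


Words: jcemjmi, jcemmin
  Position 0: all 'j' => match
  Position 1: all 'c' => match
  Position 2: all 'e' => match
  Position 3: all 'm' => match
  Position 4: ('j', 'm') => mismatch, stop
LCP = "jcem" (length 4)

4


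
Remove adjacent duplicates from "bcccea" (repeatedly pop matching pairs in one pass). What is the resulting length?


Input: bcccea
Stack-based adjacent duplicate removal:
  Read 'b': push. Stack: b
  Read 'c': push. Stack: bc
  Read 'c': matches stack top 'c' => pop. Stack: b
  Read 'c': push. Stack: bc
  Read 'e': push. Stack: bce
  Read 'a': push. Stack: bcea
Final stack: "bcea" (length 4)

4


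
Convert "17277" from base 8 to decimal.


Input: "17277" in base 8
Positional expansion:
  Digit '1' (value 1) x 8^4 = 4096
  Digit '7' (value 7) x 8^3 = 3584
  Digit '2' (value 2) x 8^2 = 128
  Digit '7' (value 7) x 8^1 = 56
  Digit '7' (value 7) x 8^0 = 7
Sum = 7871

7871


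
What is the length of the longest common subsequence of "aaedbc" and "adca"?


LCS of "aaedbc" and "adca"
DP table:
           a    d    c    a
      0    0    0    0    0
  a   0    1    1    1    1
  a   0    1    1    1    2
  e   0    1    1    1    2
  d   0    1    2    2    2
  b   0    1    2    2    2
  c   0    1    2    3    3
LCS length = dp[6][4] = 3

3


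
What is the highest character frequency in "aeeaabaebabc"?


Input: aeeaabaebabc
Character counts:
  'a': 5
  'b': 3
  'c': 1
  'e': 3
Maximum frequency: 5

5


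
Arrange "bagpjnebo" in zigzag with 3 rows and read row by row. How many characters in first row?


Zigzag "bagpjnebo" into 3 rows:
Placing characters:
  'b' => row 0
  'a' => row 1
  'g' => row 2
  'p' => row 1
  'j' => row 0
  'n' => row 1
  'e' => row 2
  'b' => row 1
  'o' => row 0
Rows:
  Row 0: "bjo"
  Row 1: "apnb"
  Row 2: "ge"
First row length: 3

3


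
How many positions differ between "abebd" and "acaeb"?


Comparing "abebd" and "acaeb" position by position:
  Position 0: 'a' vs 'a' => same
  Position 1: 'b' vs 'c' => DIFFER
  Position 2: 'e' vs 'a' => DIFFER
  Position 3: 'b' vs 'e' => DIFFER
  Position 4: 'd' vs 'b' => DIFFER
Positions that differ: 4

4


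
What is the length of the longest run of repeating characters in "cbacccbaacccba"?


Input: "cbacccbaacccba"
Scanning for longest run:
  Position 1 ('b'): new char, reset run to 1
  Position 2 ('a'): new char, reset run to 1
  Position 3 ('c'): new char, reset run to 1
  Position 4 ('c'): continues run of 'c', length=2
  Position 5 ('c'): continues run of 'c', length=3
  Position 6 ('b'): new char, reset run to 1
  Position 7 ('a'): new char, reset run to 1
  Position 8 ('a'): continues run of 'a', length=2
  Position 9 ('c'): new char, reset run to 1
  Position 10 ('c'): continues run of 'c', length=2
  Position 11 ('c'): continues run of 'c', length=3
  Position 12 ('b'): new char, reset run to 1
  Position 13 ('a'): new char, reset run to 1
Longest run: 'c' with length 3

3


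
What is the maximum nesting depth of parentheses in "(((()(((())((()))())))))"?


Input: "(((()(((())((()))())))))"
Tracking depth:
  Position 0 '(': depth becomes 1
  Position 1 '(': depth becomes 2
  Position 2 '(': depth becomes 3
  Position 3 '(': depth becomes 4
  Position 4 ')': depth becomes 3
  Position 5 '(': depth becomes 4
  Position 6 '(': depth becomes 5
  Position 7 '(': depth becomes 6
  Position 8 '(': depth becomes 7
  Position 9 ')': depth becomes 6
  Position 10 ')': depth becomes 5
  Position 11 '(': depth becomes 6
  Position 12 '(': depth becomes 7
  Position 13 '(': depth becomes 8
  Position 14 ')': depth becomes 7
  Position 15 ')': depth becomes 6
  Position 16 ')': depth becomes 5
  Position 17 '(': depth becomes 6
  Position 18 ')': depth becomes 5
  Position 19 ')': depth becomes 4
  Position 20 ')': depth becomes 3
  Position 21 ')': depth becomes 2
  Position 22 ')': depth becomes 1
  Position 23 ')': depth becomes 0
Maximum depth reached: 8

8


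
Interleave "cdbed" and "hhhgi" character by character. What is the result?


Interleaving "cdbed" and "hhhgi":
  Position 0: 'c' from first, 'h' from second => "ch"
  Position 1: 'd' from first, 'h' from second => "dh"
  Position 2: 'b' from first, 'h' from second => "bh"
  Position 3: 'e' from first, 'g' from second => "eg"
  Position 4: 'd' from first, 'i' from second => "di"
Result: chdhbhegdi

chdhbhegdi


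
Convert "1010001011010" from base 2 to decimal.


Input: "1010001011010" in base 2
Positional expansion:
  Digit '1' (value 1) x 2^12 = 4096
  Digit '0' (value 0) x 2^11 = 0
  Digit '1' (value 1) x 2^10 = 1024
  Digit '0' (value 0) x 2^9 = 0
  Digit '0' (value 0) x 2^8 = 0
  Digit '0' (value 0) x 2^7 = 0
  Digit '1' (value 1) x 2^6 = 64
  Digit '0' (value 0) x 2^5 = 0
  Digit '1' (value 1) x 2^4 = 16
  Digit '1' (value 1) x 2^3 = 8
  Digit '0' (value 0) x 2^2 = 0
  Digit '1' (value 1) x 2^1 = 2
  Digit '0' (value 0) x 2^0 = 0
Sum = 5210

5210


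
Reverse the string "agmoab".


Input: agmoab
Reading characters right to left:
  Position 5: 'b'
  Position 4: 'a'
  Position 3: 'o'
  Position 2: 'm'
  Position 1: 'g'
  Position 0: 'a'
Reversed: baomga

baomga


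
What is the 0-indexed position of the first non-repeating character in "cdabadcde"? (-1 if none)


Input: cdabadcde
Character frequencies:
  'a': 2
  'b': 1
  'c': 2
  'd': 3
  'e': 1
Scanning left to right for freq == 1:
  Position 0 ('c'): freq=2, skip
  Position 1 ('d'): freq=3, skip
  Position 2 ('a'): freq=2, skip
  Position 3 ('b'): unique! => answer = 3

3


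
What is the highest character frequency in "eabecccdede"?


Input: eabecccdede
Character counts:
  'a': 1
  'b': 1
  'c': 3
  'd': 2
  'e': 4
Maximum frequency: 4

4


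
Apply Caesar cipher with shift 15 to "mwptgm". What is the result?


Caesar cipher: shift "mwptgm" by 15
  'm' (pos 12) + 15 = pos 1 = 'b'
  'w' (pos 22) + 15 = pos 11 = 'l'
  'p' (pos 15) + 15 = pos 4 = 'e'
  't' (pos 19) + 15 = pos 8 = 'i'
  'g' (pos 6) + 15 = pos 21 = 'v'
  'm' (pos 12) + 15 = pos 1 = 'b'
Result: bleivb

bleivb


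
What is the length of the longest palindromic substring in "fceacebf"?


Input: "fceacebf"
Checking substrings for palindromes:
  No multi-char palindromic substrings found
Longest palindromic substring: "f" with length 1

1


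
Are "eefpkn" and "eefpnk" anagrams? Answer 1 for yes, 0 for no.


Strings: "eefpkn", "eefpnk"
Sorted first:  eefknp
Sorted second: eefknp
Sorted forms match => anagrams

1


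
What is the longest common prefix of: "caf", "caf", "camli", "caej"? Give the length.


Words: caf, caf, camli, caej
  Position 0: all 'c' => match
  Position 1: all 'a' => match
  Position 2: ('f', 'f', 'm', 'e') => mismatch, stop
LCP = "ca" (length 2)

2


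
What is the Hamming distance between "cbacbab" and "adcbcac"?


Comparing "cbacbab" and "adcbcac" position by position:
  Position 0: 'c' vs 'a' => differ
  Position 1: 'b' vs 'd' => differ
  Position 2: 'a' vs 'c' => differ
  Position 3: 'c' vs 'b' => differ
  Position 4: 'b' vs 'c' => differ
  Position 5: 'a' vs 'a' => same
  Position 6: 'b' vs 'c' => differ
Total differences (Hamming distance): 6

6


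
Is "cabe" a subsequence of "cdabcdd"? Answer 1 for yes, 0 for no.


Check if "cabe" is a subsequence of "cdabcdd"
Greedy scan:
  Position 0 ('c'): matches sub[0] = 'c'
  Position 1 ('d'): no match needed
  Position 2 ('a'): matches sub[1] = 'a'
  Position 3 ('b'): matches sub[2] = 'b'
  Position 4 ('c'): no match needed
  Position 5 ('d'): no match needed
  Position 6 ('d'): no match needed
Only matched 3/4 characters => not a subsequence

0


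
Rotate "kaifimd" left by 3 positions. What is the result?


Input: "kaifimd", rotate left by 3
First 3 characters: "kai"
Remaining characters: "fimd"
Concatenate remaining + first: "fimd" + "kai" = "fimdkai"

fimdkai


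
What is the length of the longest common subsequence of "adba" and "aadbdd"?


LCS of "adba" and "aadbdd"
DP table:
           a    a    d    b    d    d
      0    0    0    0    0    0    0
  a   0    1    1    1    1    1    1
  d   0    1    1    2    2    2    2
  b   0    1    1    2    3    3    3
  a   0    1    2    2    3    3    3
LCS length = dp[4][6] = 3

3


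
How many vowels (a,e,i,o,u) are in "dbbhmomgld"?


Input: dbbhmomgld
Checking each character:
  'd' at position 0: consonant
  'b' at position 1: consonant
  'b' at position 2: consonant
  'h' at position 3: consonant
  'm' at position 4: consonant
  'o' at position 5: vowel (running total: 1)
  'm' at position 6: consonant
  'g' at position 7: consonant
  'l' at position 8: consonant
  'd' at position 9: consonant
Total vowels: 1

1


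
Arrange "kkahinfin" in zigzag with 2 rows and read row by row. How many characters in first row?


Zigzag "kkahinfin" into 2 rows:
Placing characters:
  'k' => row 0
  'k' => row 1
  'a' => row 0
  'h' => row 1
  'i' => row 0
  'n' => row 1
  'f' => row 0
  'i' => row 1
  'n' => row 0
Rows:
  Row 0: "kaifn"
  Row 1: "khni"
First row length: 5

5


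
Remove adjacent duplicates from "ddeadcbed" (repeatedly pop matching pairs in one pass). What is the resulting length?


Input: ddeadcbed
Stack-based adjacent duplicate removal:
  Read 'd': push. Stack: d
  Read 'd': matches stack top 'd' => pop. Stack: (empty)
  Read 'e': push. Stack: e
  Read 'a': push. Stack: ea
  Read 'd': push. Stack: ead
  Read 'c': push. Stack: eadc
  Read 'b': push. Stack: eadcb
  Read 'e': push. Stack: eadcbe
  Read 'd': push. Stack: eadcbed
Final stack: "eadcbed" (length 7)

7


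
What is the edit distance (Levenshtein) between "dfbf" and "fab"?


Computing edit distance: "dfbf" -> "fab"
DP table:
           f    a    b
      0    1    2    3
  d   1    1    2    3
  f   2    1    2    3
  b   3    2    2    2
  f   4    3    3    3
Edit distance = dp[4][3] = 3

3


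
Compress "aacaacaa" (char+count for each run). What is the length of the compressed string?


Input: aacaacaa
Runs:
  'a' x 2 => "a2"
  'c' x 1 => "c1"
  'a' x 2 => "a2"
  'c' x 1 => "c1"
  'a' x 2 => "a2"
Compressed: "a2c1a2c1a2"
Compressed length: 10

10


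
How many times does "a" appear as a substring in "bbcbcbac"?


Searching for "a" in "bbcbcbac"
Scanning each position:
  Position 0: "b" => no
  Position 1: "b" => no
  Position 2: "c" => no
  Position 3: "b" => no
  Position 4: "c" => no
  Position 5: "b" => no
  Position 6: "a" => MATCH
  Position 7: "c" => no
Total occurrences: 1

1


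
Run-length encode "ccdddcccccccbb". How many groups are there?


Input: ccdddcccccccbb
Scanning for consecutive runs:
  Group 1: 'c' x 2 (positions 0-1)
  Group 2: 'd' x 3 (positions 2-4)
  Group 3: 'c' x 7 (positions 5-11)
  Group 4: 'b' x 2 (positions 12-13)
Total groups: 4

4


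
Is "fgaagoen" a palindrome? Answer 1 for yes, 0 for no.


Input: fgaagoen
Reversed: neogaagf
  Compare pos 0 ('f') with pos 7 ('n'): MISMATCH
  Compare pos 1 ('g') with pos 6 ('e'): MISMATCH
  Compare pos 2 ('a') with pos 5 ('o'): MISMATCH
  Compare pos 3 ('a') with pos 4 ('g'): MISMATCH
Result: not a palindrome

0


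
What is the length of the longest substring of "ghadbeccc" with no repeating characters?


Input: "ghadbeccc"
Sliding window (track last position of each char):
  Position 0 ('g'): window [0,0] length 1 -- new best
  Position 1 ('h'): window [0,1] length 2 -- new best
  Position 2 ('a'): window [0,2] length 3 -- new best
  Position 3 ('d'): window [0,3] length 4 -- new best
  Position 4 ('b'): window [0,4] length 5 -- new best
  Position 5 ('e'): window [0,5] length 6 -- new best
  Position 6 ('c'): window [0,6] length 7 -- new best
  Position 7 ('c'): repeat (last at 6), move window start to 7
  Position 7 ('c'): window [7,7] length 1
  Position 8 ('c'): repeat (last at 7), move window start to 8
  Position 8 ('c'): window [8,8] length 1
Longest substring with no repeats: "ghadbec" with length 7

7


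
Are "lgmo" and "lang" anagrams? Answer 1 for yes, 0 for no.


Strings: "lgmo", "lang"
Sorted first:  glmo
Sorted second: agln
Differ at position 0: 'g' vs 'a' => not anagrams

0


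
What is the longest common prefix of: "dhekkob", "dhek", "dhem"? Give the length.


Words: dhekkob, dhek, dhem
  Position 0: all 'd' => match
  Position 1: all 'h' => match
  Position 2: all 'e' => match
  Position 3: ('k', 'k', 'm') => mismatch, stop
LCP = "dhe" (length 3)

3


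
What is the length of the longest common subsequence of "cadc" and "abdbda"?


LCS of "cadc" and "abdbda"
DP table:
           a    b    d    b    d    a
      0    0    0    0    0    0    0
  c   0    0    0    0    0    0    0
  a   0    1    1    1    1    1    1
  d   0    1    1    2    2    2    2
  c   0    1    1    2    2    2    2
LCS length = dp[4][6] = 2

2


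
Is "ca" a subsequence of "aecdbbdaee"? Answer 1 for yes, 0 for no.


Check if "ca" is a subsequence of "aecdbbdaee"
Greedy scan:
  Position 0 ('a'): no match needed
  Position 1 ('e'): no match needed
  Position 2 ('c'): matches sub[0] = 'c'
  Position 3 ('d'): no match needed
  Position 4 ('b'): no match needed
  Position 5 ('b'): no match needed
  Position 6 ('d'): no match needed
  Position 7 ('a'): matches sub[1] = 'a'
  Position 8 ('e'): no match needed
  Position 9 ('e'): no match needed
All 2 characters matched => is a subsequence

1


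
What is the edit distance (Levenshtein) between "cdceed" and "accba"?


Computing edit distance: "cdceed" -> "accba"
DP table:
           a    c    c    b    a
      0    1    2    3    4    5
  c   1    1    1    2    3    4
  d   2    2    2    2    3    4
  c   3    3    2    2    3    4
  e   4    4    3    3    3    4
  e   5    5    4    4    4    4
  d   6    6    5    5    5    5
Edit distance = dp[6][5] = 5

5


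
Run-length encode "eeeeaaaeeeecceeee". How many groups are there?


Input: eeeeaaaeeeecceeee
Scanning for consecutive runs:
  Group 1: 'e' x 4 (positions 0-3)
  Group 2: 'a' x 3 (positions 4-6)
  Group 3: 'e' x 4 (positions 7-10)
  Group 4: 'c' x 2 (positions 11-12)
  Group 5: 'e' x 4 (positions 13-16)
Total groups: 5

5


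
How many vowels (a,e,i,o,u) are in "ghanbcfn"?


Input: ghanbcfn
Checking each character:
  'g' at position 0: consonant
  'h' at position 1: consonant
  'a' at position 2: vowel (running total: 1)
  'n' at position 3: consonant
  'b' at position 4: consonant
  'c' at position 5: consonant
  'f' at position 6: consonant
  'n' at position 7: consonant
Total vowels: 1

1


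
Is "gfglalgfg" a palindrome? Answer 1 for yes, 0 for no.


Input: gfglalgfg
Reversed: gfglalgfg
  Compare pos 0 ('g') with pos 8 ('g'): match
  Compare pos 1 ('f') with pos 7 ('f'): match
  Compare pos 2 ('g') with pos 6 ('g'): match
  Compare pos 3 ('l') with pos 5 ('l'): match
Result: palindrome

1


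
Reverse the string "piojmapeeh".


Input: piojmapeeh
Reading characters right to left:
  Position 9: 'h'
  Position 8: 'e'
  Position 7: 'e'
  Position 6: 'p'
  Position 5: 'a'
  Position 4: 'm'
  Position 3: 'j'
  Position 2: 'o'
  Position 1: 'i'
  Position 0: 'p'
Reversed: heepamjoip

heepamjoip


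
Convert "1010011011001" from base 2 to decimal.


Input: "1010011011001" in base 2
Positional expansion:
  Digit '1' (value 1) x 2^12 = 4096
  Digit '0' (value 0) x 2^11 = 0
  Digit '1' (value 1) x 2^10 = 1024
  Digit '0' (value 0) x 2^9 = 0
  Digit '0' (value 0) x 2^8 = 0
  Digit '1' (value 1) x 2^7 = 128
  Digit '1' (value 1) x 2^6 = 64
  Digit '0' (value 0) x 2^5 = 0
  Digit '1' (value 1) x 2^4 = 16
  Digit '1' (value 1) x 2^3 = 8
  Digit '0' (value 0) x 2^2 = 0
  Digit '0' (value 0) x 2^1 = 0
  Digit '1' (value 1) x 2^0 = 1
Sum = 5337

5337


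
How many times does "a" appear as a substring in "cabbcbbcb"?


Searching for "a" in "cabbcbbcb"
Scanning each position:
  Position 0: "c" => no
  Position 1: "a" => MATCH
  Position 2: "b" => no
  Position 3: "b" => no
  Position 4: "c" => no
  Position 5: "b" => no
  Position 6: "b" => no
  Position 7: "c" => no
  Position 8: "b" => no
Total occurrences: 1

1


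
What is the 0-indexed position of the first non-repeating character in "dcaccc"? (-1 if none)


Input: dcaccc
Character frequencies:
  'a': 1
  'c': 4
  'd': 1
Scanning left to right for freq == 1:
  Position 0 ('d'): unique! => answer = 0

0


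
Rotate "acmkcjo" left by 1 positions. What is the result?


Input: "acmkcjo", rotate left by 1
First 1 characters: "a"
Remaining characters: "cmkcjo"
Concatenate remaining + first: "cmkcjo" + "a" = "cmkcjoa"

cmkcjoa


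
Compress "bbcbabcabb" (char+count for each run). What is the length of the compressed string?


Input: bbcbabcabb
Runs:
  'b' x 2 => "b2"
  'c' x 1 => "c1"
  'b' x 1 => "b1"
  'a' x 1 => "a1"
  'b' x 1 => "b1"
  'c' x 1 => "c1"
  'a' x 1 => "a1"
  'b' x 2 => "b2"
Compressed: "b2c1b1a1b1c1a1b2"
Compressed length: 16

16


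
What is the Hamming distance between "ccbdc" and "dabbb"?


Comparing "ccbdc" and "dabbb" position by position:
  Position 0: 'c' vs 'd' => differ
  Position 1: 'c' vs 'a' => differ
  Position 2: 'b' vs 'b' => same
  Position 3: 'd' vs 'b' => differ
  Position 4: 'c' vs 'b' => differ
Total differences (Hamming distance): 4

4


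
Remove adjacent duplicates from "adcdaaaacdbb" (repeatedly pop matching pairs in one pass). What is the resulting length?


Input: adcdaaaacdbb
Stack-based adjacent duplicate removal:
  Read 'a': push. Stack: a
  Read 'd': push. Stack: ad
  Read 'c': push. Stack: adc
  Read 'd': push. Stack: adcd
  Read 'a': push. Stack: adcda
  Read 'a': matches stack top 'a' => pop. Stack: adcd
  Read 'a': push. Stack: adcda
  Read 'a': matches stack top 'a' => pop. Stack: adcd
  Read 'c': push. Stack: adcdc
  Read 'd': push. Stack: adcdcd
  Read 'b': push. Stack: adcdcdb
  Read 'b': matches stack top 'b' => pop. Stack: adcdcd
Final stack: "adcdcd" (length 6)

6


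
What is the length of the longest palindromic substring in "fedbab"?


Input: "fedbab"
Checking substrings for palindromes:
  [3:6] "bab" (len 3) => palindrome
Longest palindromic substring: "bab" with length 3

3


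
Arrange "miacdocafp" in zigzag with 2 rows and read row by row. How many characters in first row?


Zigzag "miacdocafp" into 2 rows:
Placing characters:
  'm' => row 0
  'i' => row 1
  'a' => row 0
  'c' => row 1
  'd' => row 0
  'o' => row 1
  'c' => row 0
  'a' => row 1
  'f' => row 0
  'p' => row 1
Rows:
  Row 0: "madcf"
  Row 1: "icoap"
First row length: 5

5


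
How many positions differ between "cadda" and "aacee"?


Comparing "cadda" and "aacee" position by position:
  Position 0: 'c' vs 'a' => DIFFER
  Position 1: 'a' vs 'a' => same
  Position 2: 'd' vs 'c' => DIFFER
  Position 3: 'd' vs 'e' => DIFFER
  Position 4: 'a' vs 'e' => DIFFER
Positions that differ: 4

4


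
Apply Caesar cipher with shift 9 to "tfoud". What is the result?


Caesar cipher: shift "tfoud" by 9
  't' (pos 19) + 9 = pos 2 = 'c'
  'f' (pos 5) + 9 = pos 14 = 'o'
  'o' (pos 14) + 9 = pos 23 = 'x'
  'u' (pos 20) + 9 = pos 3 = 'd'
  'd' (pos 3) + 9 = pos 12 = 'm'
Result: coxdm

coxdm


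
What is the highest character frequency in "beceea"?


Input: beceea
Character counts:
  'a': 1
  'b': 1
  'c': 1
  'e': 3
Maximum frequency: 3

3


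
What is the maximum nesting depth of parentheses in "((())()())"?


Input: "((())()())"
Tracking depth:
  Position 0 '(': depth becomes 1
  Position 1 '(': depth becomes 2
  Position 2 '(': depth becomes 3
  Position 3 ')': depth becomes 2
  Position 4 ')': depth becomes 1
  Position 5 '(': depth becomes 2
  Position 6 ')': depth becomes 1
  Position 7 '(': depth becomes 2
  Position 8 ')': depth becomes 1
  Position 9 ')': depth becomes 0
Maximum depth reached: 3

3


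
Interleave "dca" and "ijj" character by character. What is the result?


Interleaving "dca" and "ijj":
  Position 0: 'd' from first, 'i' from second => "di"
  Position 1: 'c' from first, 'j' from second => "cj"
  Position 2: 'a' from first, 'j' from second => "aj"
Result: dicjaj

dicjaj


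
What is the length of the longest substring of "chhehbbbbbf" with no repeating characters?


Input: "chhehbbbbbf"
Sliding window (track last position of each char):
  Position 0 ('c'): window [0,0] length 1 -- new best
  Position 1 ('h'): window [0,1] length 2 -- new best
  Position 2 ('h'): repeat (last at 1), move window start to 2
  Position 2 ('h'): window [2,2] length 1
  Position 3 ('e'): window [2,3] length 2
  Position 4 ('h'): repeat (last at 2), move window start to 3
  Position 4 ('h'): window [3,4] length 2
  Position 5 ('b'): window [3,5] length 3 -- new best
  Position 6 ('b'): repeat (last at 5), move window start to 6
  Position 6 ('b'): window [6,6] length 1
  Position 7 ('b'): repeat (last at 6), move window start to 7
  Position 7 ('b'): window [7,7] length 1
  Position 8 ('b'): repeat (last at 7), move window start to 8
  Position 8 ('b'): window [8,8] length 1
  Position 9 ('b'): repeat (last at 8), move window start to 9
  Position 9 ('b'): window [9,9] length 1
  Position 10 ('f'): window [9,10] length 2
Longest substring with no repeats: "ehb" with length 3

3


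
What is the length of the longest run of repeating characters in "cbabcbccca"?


Input: "cbabcbccca"
Scanning for longest run:
  Position 1 ('b'): new char, reset run to 1
  Position 2 ('a'): new char, reset run to 1
  Position 3 ('b'): new char, reset run to 1
  Position 4 ('c'): new char, reset run to 1
  Position 5 ('b'): new char, reset run to 1
  Position 6 ('c'): new char, reset run to 1
  Position 7 ('c'): continues run of 'c', length=2
  Position 8 ('c'): continues run of 'c', length=3
  Position 9 ('a'): new char, reset run to 1
Longest run: 'c' with length 3

3


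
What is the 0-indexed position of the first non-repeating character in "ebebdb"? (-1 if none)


Input: ebebdb
Character frequencies:
  'b': 3
  'd': 1
  'e': 2
Scanning left to right for freq == 1:
  Position 0 ('e'): freq=2, skip
  Position 1 ('b'): freq=3, skip
  Position 2 ('e'): freq=2, skip
  Position 3 ('b'): freq=3, skip
  Position 4 ('d'): unique! => answer = 4

4


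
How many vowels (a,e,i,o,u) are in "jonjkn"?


Input: jonjkn
Checking each character:
  'j' at position 0: consonant
  'o' at position 1: vowel (running total: 1)
  'n' at position 2: consonant
  'j' at position 3: consonant
  'k' at position 4: consonant
  'n' at position 5: consonant
Total vowels: 1

1


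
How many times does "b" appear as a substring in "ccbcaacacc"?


Searching for "b" in "ccbcaacacc"
Scanning each position:
  Position 0: "c" => no
  Position 1: "c" => no
  Position 2: "b" => MATCH
  Position 3: "c" => no
  Position 4: "a" => no
  Position 5: "a" => no
  Position 6: "c" => no
  Position 7: "a" => no
  Position 8: "c" => no
  Position 9: "c" => no
Total occurrences: 1

1


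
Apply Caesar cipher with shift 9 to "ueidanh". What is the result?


Caesar cipher: shift "ueidanh" by 9
  'u' (pos 20) + 9 = pos 3 = 'd'
  'e' (pos 4) + 9 = pos 13 = 'n'
  'i' (pos 8) + 9 = pos 17 = 'r'
  'd' (pos 3) + 9 = pos 12 = 'm'
  'a' (pos 0) + 9 = pos 9 = 'j'
  'n' (pos 13) + 9 = pos 22 = 'w'
  'h' (pos 7) + 9 = pos 16 = 'q'
Result: dnrmjwq

dnrmjwq


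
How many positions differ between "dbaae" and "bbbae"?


Comparing "dbaae" and "bbbae" position by position:
  Position 0: 'd' vs 'b' => DIFFER
  Position 1: 'b' vs 'b' => same
  Position 2: 'a' vs 'b' => DIFFER
  Position 3: 'a' vs 'a' => same
  Position 4: 'e' vs 'e' => same
Positions that differ: 2

2


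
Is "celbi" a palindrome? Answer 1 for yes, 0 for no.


Input: celbi
Reversed: iblec
  Compare pos 0 ('c') with pos 4 ('i'): MISMATCH
  Compare pos 1 ('e') with pos 3 ('b'): MISMATCH
Result: not a palindrome

0


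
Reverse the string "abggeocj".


Input: abggeocj
Reading characters right to left:
  Position 7: 'j'
  Position 6: 'c'
  Position 5: 'o'
  Position 4: 'e'
  Position 3: 'g'
  Position 2: 'g'
  Position 1: 'b'
  Position 0: 'a'
Reversed: jcoeggba

jcoeggba


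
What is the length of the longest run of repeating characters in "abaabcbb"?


Input: "abaabcbb"
Scanning for longest run:
  Position 1 ('b'): new char, reset run to 1
  Position 2 ('a'): new char, reset run to 1
  Position 3 ('a'): continues run of 'a', length=2
  Position 4 ('b'): new char, reset run to 1
  Position 5 ('c'): new char, reset run to 1
  Position 6 ('b'): new char, reset run to 1
  Position 7 ('b'): continues run of 'b', length=2
Longest run: 'a' with length 2

2


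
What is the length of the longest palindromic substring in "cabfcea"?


Input: "cabfcea"
Checking substrings for palindromes:
  No multi-char palindromic substrings found
Longest palindromic substring: "c" with length 1

1


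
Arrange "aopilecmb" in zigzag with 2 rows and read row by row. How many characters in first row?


Zigzag "aopilecmb" into 2 rows:
Placing characters:
  'a' => row 0
  'o' => row 1
  'p' => row 0
  'i' => row 1
  'l' => row 0
  'e' => row 1
  'c' => row 0
  'm' => row 1
  'b' => row 0
Rows:
  Row 0: "aplcb"
  Row 1: "oiem"
First row length: 5

5


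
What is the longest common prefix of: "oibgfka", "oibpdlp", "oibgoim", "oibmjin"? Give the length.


Words: oibgfka, oibpdlp, oibgoim, oibmjin
  Position 0: all 'o' => match
  Position 1: all 'i' => match
  Position 2: all 'b' => match
  Position 3: ('g', 'p', 'g', 'm') => mismatch, stop
LCP = "oib" (length 3)

3
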